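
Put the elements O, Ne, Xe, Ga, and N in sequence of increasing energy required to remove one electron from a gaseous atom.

Ga < Xe < O < N < Ne

N is in period 2, group 15; O is in period 2, group 16; Ne is in period 2, group 18; Ga is in period 4, group 13; Xe is in period 5, group 18.
Across a period the outer electron is held more tightly (higher IE₁); down a group it sits in a higher shell, more shielded, and comes off more easily.
These span different periods and groups, so the two trends combine.
Xe > Ga: the two effects oppose for this pair; the across-period effect wins (1170 vs 579 kJ/mol).
O > Xe: period and group pull opposite ways; the down-group shift dominates (1314 vs 1170 kJ/mol).
N > O: this pair runs against the simple trend — see the exception note.
Ne > N: both are in period 2; the period trend gives Ne the larger value.
Note the exception: N has a higher first ionization energy than O, contrary to the simple trend — pairing an electron in O's 2p⁴ costs repulsion energy, so O ionizes more easily than half-filled N (2p³).
For reference (kJ/mol): N 1402, O 1314, Ne 2081, Ga 579, Xe 1170.
So from lowest to highest: Ga < Xe < O < N < Ne.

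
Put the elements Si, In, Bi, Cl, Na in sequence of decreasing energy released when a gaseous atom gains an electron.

Cl > Si > Bi > Na > In

Na is in period 3, group 1; Si is in period 3, group 14; Cl is in period 3, group 17; In is in period 5, group 13; Bi is in period 6, group 15.
Atoms with high Z_eff and room in the valence shell (especially the halogens) have the most exothermic electron affinities.
Here both period and group differ, so the two effects have to be weighed against each other.
Na > In: the two effects oppose for this pair; the down-group effect wins (53 vs 29 kJ/mol).
Bi > Na: the two effects oppose for this pair; the across-period effect wins (91 vs 53 kJ/mol).
Si > Bi: period and group pull opposite ways; the down-group shift dominates (134 vs 91 kJ/mol).
Cl > Si: Cl lies to the right of Si in period 3, so the across-period effect alone puts Cl higher.
Tabulated electron affinity (kJ/mol): Na 53, Si 134, Cl 349, In 29, Bi 91.
So from highest to lowest: Cl > Si > Bi > Na > In.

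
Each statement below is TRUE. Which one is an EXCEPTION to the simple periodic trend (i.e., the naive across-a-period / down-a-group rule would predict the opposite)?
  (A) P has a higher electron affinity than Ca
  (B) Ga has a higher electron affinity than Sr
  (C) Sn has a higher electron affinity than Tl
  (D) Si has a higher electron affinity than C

The general trend: electron affinity increases across a period and decreases down a group.
(A) P (period 3, group 15) vs Ca (period 4, group 2): the stated order agrees with the simple trend.
(B) Ga (period 4, group 13) vs Sr (period 5, group 2): the stated order agrees with the simple trend.
(C) Sn (period 5, group 14) vs Tl (period 6, group 13): the stated order agrees with the simple trend.
(D) Si (period 3, group 14) vs C (period 2, group 14): the stated order contradicts the simple trend.
The exception is (D): Si's larger, more diffuse 3p orbitals accept an added electron slightly more readily than C's compact 2p.

(D)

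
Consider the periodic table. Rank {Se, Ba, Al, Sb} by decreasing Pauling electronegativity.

Se > Sb > Al > Ba

Al is in period 3, group 13; Se is in period 4, group 16; Sb is in period 5, group 15; Ba is in period 6, group 2.
Electronegativity increases across a period and decreases down a group, tracking effective nuclear charge and atomic size.
Here both period and group differ, so the two effects have to be weighed against each other.
Al > Ba: both effects reinforce here, so Al is clearly the higher of the two.
Sb > Al: period and group pull opposite ways; the across-period shift dominates (2.05 vs 1.61).
Se > Sb: relative to Sb, both the across-period and down-group shifts push Se's electronegativity up.
Approximate values (Pauling): Al 1.61, Se 2.55, Sb 2.05, Ba 0.89.
So from highest to lowest: Se > Sb > Al > Ba.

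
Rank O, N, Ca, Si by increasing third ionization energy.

IE_3 is the cost of taking one more electron from the +2 cation: O²⁺ still has 4 valence electrons; N²⁺ still has 3 valence electrons; Ca²⁺ is the bare [Ar] core; Si²⁺ still has 2 valence electrons.
Usually core removal costs more than valence removal, but here the competition is close: a tightly held n=2 valence electron can cost more to remove than an n=3 core electron, so the actual values have to decide it.
Valence configurations: O²⁺ [He]2s²2p², N²⁺ [He]2s²2p¹, Si²⁺ [Ne]3s².
The numbers (kJ/mol): O 5300, N 4578, Ca 4912, Si 3232.
So the third ionization energies run Si < N < Ca < O.

Si, N, Ca, O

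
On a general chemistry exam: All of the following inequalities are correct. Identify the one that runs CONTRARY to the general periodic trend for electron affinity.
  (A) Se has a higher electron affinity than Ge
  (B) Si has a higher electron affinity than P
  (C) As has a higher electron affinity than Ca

(B)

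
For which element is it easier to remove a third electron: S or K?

IE_3 is the cost of taking one more electron from the +2 cation: S²⁺ still has 4 valence electrons; K²⁺ is already 1 electron into the core.
Breaking into a closed-shell core is much more expensive than removing a leftover valence electron — K has the largest IE_3 here.
Approximate IE_3 values (kJ/mol): S 3357, K 4420.
So the third ionization energies run S < K.

S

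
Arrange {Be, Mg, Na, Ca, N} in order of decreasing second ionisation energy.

Na, N, Be, Mg, Ca

The second ionization energy removes an electron from the +1 ion. For each element: Be⁺ still has 1 valence electron; Mg⁺ still has 1 valence electron; Na⁺ is the bare [Ne] core; Ca⁺ still has 1 valence electron; N⁺ still has 4 valence electrons.
Breaking into a closed-shell core is much more expensive than removing a leftover valence electron — Na has the largest IE_2 here.
Valence configurations: Be⁺ [He]2s¹, Mg⁺ [Ne]3s¹, Ca⁺ [Ar]4s¹, N⁺ [He]2s²2p².
Tabulated IE_2 (kJ/mol): Be 1757, Mg 1451, Na 4562, Ca 1145, N 2856.
Overall IE_2 order: Ca < Mg < Be < N < Na.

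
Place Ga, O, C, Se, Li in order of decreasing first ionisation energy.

O > C > Se > Ga > Li

Li is in period 2, group 1; C is in period 2, group 14; O is in period 2, group 16; Ga is in period 4, group 13; Se is in period 4, group 16.
First ionization energy rises across a period (greater Z_eff holds electrons more tightly) and falls down a group (valence electrons are farther from the nucleus).
These span different periods and groups, so the two trends combine.
Ga > Li: the two effects oppose for this pair; the across-period effect wins (579 vs 520 kJ/mol).
Se > Ga: Se lies to the right of Ga in period 4, so the across-period effect alone puts Se higher.
C > Se: period and group pull opposite ways; the down-group shift dominates (1086 vs 941 kJ/mol).
O > C: both are in period 2; the period trend gives O the larger value.
Approximate values (kJ/mol): Li 520, C 1086, O 1314, Ga 579, Se 941.
So from highest to lowest: O > C > Se > Ga > Li.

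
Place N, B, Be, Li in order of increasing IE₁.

Li < B < Be < N

Li is in period 2, group 1; Be is in period 2, group 2; B is in period 2, group 13; N is in period 2, group 15.
Across a period the outer electron is held more tightly (higher IE₁); down a group it sits in a higher shell, more shielded, and comes off more easily.
All lie in period 2; the across-period trend (first ionization energy increases left to right) applies, with the exception below.
Note the exception: Be has a higher first ionization energy than B, contrary to the simple trend — removing B's lone 2p electron is easier than breaking Be's filled 2s².
Approximate values (kJ/mol): Li 520, Be 900, B 801, N 1402.
So from lowest to highest: Li < B < Be < N.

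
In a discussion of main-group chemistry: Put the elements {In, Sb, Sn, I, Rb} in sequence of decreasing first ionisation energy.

I, Sb, Sn, In, Rb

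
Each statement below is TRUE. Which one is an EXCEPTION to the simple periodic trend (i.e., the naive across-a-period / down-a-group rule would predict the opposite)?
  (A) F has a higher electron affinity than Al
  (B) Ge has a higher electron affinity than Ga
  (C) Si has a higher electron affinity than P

(C)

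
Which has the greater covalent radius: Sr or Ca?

Sr

Atomic radius shrinks across a period as nuclear charge pulls the same shell inward, and grows down a group as new shells are added.
All are in group 2, so atomic radius increases down the group.
So Sr has the greater covalent radius (Sr > Ca).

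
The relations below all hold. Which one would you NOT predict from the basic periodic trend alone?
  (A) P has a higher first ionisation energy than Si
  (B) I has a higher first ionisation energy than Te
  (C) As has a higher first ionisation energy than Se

The general trend: first ionisation energy increases across a period and decreases down a group.
(A) P (period 3, group 15) vs Si (period 3, group 14): the stated order agrees with the simple trend.
(B) I (period 5, group 17) vs Te (period 5, group 16): the stated order agrees with the simple trend.
(C) As (period 4, group 15) vs Se (period 4, group 16): the stated order contradicts the simple trend.
The exception is (C): Se (4p⁴) ionizes more easily than half-filled As (4p³).

(C)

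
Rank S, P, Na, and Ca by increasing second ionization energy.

IE_2 is the cost of taking one more electron from the +1 cation: S⁺ still has 5 valence electrons; P⁺ still has 4 valence electrons; Na⁺ is the bare [Ne] core; Ca⁺ still has 1 valence electron.
Core electrons are held far more tightly than valence electrons, so Na tops the IE_2 order.
Valence configurations: S⁺ [Ne]3s²3p³, P⁺ [Ne]3s²3p², Ca⁺ [Ar]4s¹.
Tabulated IE_2 (kJ/mol): S 2252, P 1907, Na 4562, Ca 1145.
Hence IE_2: Ca < P < S < Na.

Ca < P < S < Na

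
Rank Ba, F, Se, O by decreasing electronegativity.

O is in period 2, group 16; F is in period 2, group 17; Se is in period 4, group 16; Ba is in period 6, group 2.
Atoms toward the upper right of the periodic table pull bonding electrons most strongly.
Here both period and group differ, so the two effects have to be weighed against each other.
Se > Ba: both effects reinforce here, so Se is clearly the higher of the two.
O > Se: O sits above Se in group 16, so the down-group effect alone puts O higher.
F > O: both are in period 2; the period trend gives F the larger value.
Approximate values (Pauling): O 3.44, F 3.98, Se 2.55, Ba 0.89.
So from highest to lowest: F > O > Se > Ba.

F > O > Se > Ba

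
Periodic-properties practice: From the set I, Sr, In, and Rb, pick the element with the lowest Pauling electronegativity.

Rb

Rb is in period 5, group 1; Sr is in period 5, group 2; In is in period 5, group 13; I is in period 5, group 17.
Smaller atoms with higher effective nuclear charge are more electronegative.
All lie in period 5, so electronegativity increases left to right.
The lowest Pauling electronegativity among these belongs to Rb.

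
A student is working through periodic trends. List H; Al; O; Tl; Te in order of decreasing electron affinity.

Te > O > H > Al > Tl

H is in period 1, group 1; O is in period 2, group 16; Al is in period 3, group 13; Te is in period 5, group 16; Tl is in period 6, group 13.
Electron affinity generally becomes more exothermic across a period toward the halogens and less exothermic down a group.
These span different periods and groups, so the two trends combine.
Al > Tl: Al sits above Tl in group 13, so the down-group effect alone puts Al higher.
H > Al: period and group pull opposite ways; the down-group shift dominates (73 vs 42 kJ/mol).
O > H: period and group pull opposite ways; the across-period shift dominates (141 vs 73 kJ/mol).
Te > O: this pair runs against the simple trend — see the exception note.
Note the exception: Te has a higher electron affinity than O, contrary to the simple trend — O's compact 2p subshell gives strong electron–electron repulsion on the added electron.
Approximate values (kJ/mol): H 73, O 141, Al 42, Te 190, Tl 19.
So from highest to lowest: Te > O > H > Al > Tl.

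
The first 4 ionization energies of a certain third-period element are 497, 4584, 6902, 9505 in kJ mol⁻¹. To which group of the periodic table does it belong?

Look for the largest jump between consecutive ionization energies: IE2/IE1 ≈ 9.2, far larger than any earlier ratio.
That jump marks the point where a core electron is being removed. So the atom has 1 valence electron.
A main-group element with 1 valence electron is in group 1.

Group 1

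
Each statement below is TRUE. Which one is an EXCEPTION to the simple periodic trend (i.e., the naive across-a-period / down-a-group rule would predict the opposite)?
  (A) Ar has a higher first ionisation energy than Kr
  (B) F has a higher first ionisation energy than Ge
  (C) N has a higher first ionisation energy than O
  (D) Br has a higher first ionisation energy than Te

(C)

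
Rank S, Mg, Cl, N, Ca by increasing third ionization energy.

IE_3 is the cost of taking one more electron from the +2 cation: S²⁺ still has 4 valence electrons; Mg²⁺ is the bare [Ne] core; Cl²⁺ still has 5 valence electrons; N²⁺ still has 3 valence electrons; Ca²⁺ is the bare [Ar] core.
Core electrons are held far more tightly than valence electrons, so Ca and Mg top the IE_3 order.
Valence configurations: S²⁺ [Ne]3s²3p², Cl²⁺ [Ne]3s²3p³, N²⁺ [He]2s²2p¹.
The numbers (kJ/mol): S 3357, Mg 7733, Cl 3822, N 4578, Ca 4912.
So the third ionization energies run S < Cl < N < Ca < Mg.

S < Cl < N < Ca < Mg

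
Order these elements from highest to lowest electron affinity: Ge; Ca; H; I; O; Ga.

I > O > Ge > H > Ga > Ca

Atoms with high Z_eff and room in the valence shell (especially the halogens) have the most exothermic electron affinities.
These span different periods and groups, so the two trends combine.
Ga > Ca: Ga lies to the right of Ca in period 4, so the across-period effect alone puts Ga higher.
H > Ga: period and group pull opposite ways; the down-group shift dominates (73 vs 29 kJ/mol).
Ge > H: the two effects oppose for this pair; the across-period effect wins (119 vs 73 kJ/mol).
O > Ge: relative to Ge, both the across-period and down-group shifts push O's electron affinity up.
I > O: the two effects oppose for this pair; the across-period effect wins (295 vs 141 kJ/mol).
Tabulated electron affinity (kJ/mol): H 73, O 141, Ca 2, Ga 29, Ge 119, I 295.
So from highest to lowest: I > O > Ge > H > Ga > Ca.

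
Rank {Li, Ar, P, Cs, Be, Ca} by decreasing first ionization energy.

Li is in period 2, group 1; Be is in period 2, group 2; P is in period 3, group 15; Ar is in period 3, group 18; Ca is in period 4, group 2; Cs is in period 6, group 1.
IE₁ increases left→right with effective nuclear charge and decreases top→bottom as the valence shell moves farther out.
These span different periods and groups, so the two trends combine.
Li > Cs: they share group 1; the group trend gives Li the larger value.
Ca > Li: the two effects oppose for this pair; the across-period effect wins (590 vs 520 kJ/mol).
Be > Ca: they share group 2; the group trend gives Be the larger value.
P > Be: the two effects oppose for this pair; the across-period effect wins (1012 vs 900 kJ/mol).
Ar > P: both are in period 3; the period trend gives Ar the larger value.
For reference (kJ/mol): Li 520, Be 900, P 1012, Ar 1521, Ca 590, Cs 376.
So from highest to lowest: Ar > P > Be > Ca > Li > Cs.

Ar > P > Be > Ca > Li > Cs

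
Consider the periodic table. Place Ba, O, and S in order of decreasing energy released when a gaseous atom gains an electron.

O is in period 2, group 16; S is in period 3, group 16; Ba is in period 6, group 2.
Electron affinity generally becomes more exothermic across a period toward the halogens and less exothermic down a group.
These span different periods and groups, so the two trends combine.
O > Ba: both effects reinforce here, so O is clearly the higher of the two.
S > O: this pair runs against the simple trend — see the exception note.
Note the exception: S has a higher electron affinity than O, contrary to the simple trend — the compact 2p subshell of O repels the added electron more than S's larger 3p does.
For reference (kJ/mol): O 141, S 200, Ba 14.
So from highest to lowest: S > O > Ba.

S > O > Ba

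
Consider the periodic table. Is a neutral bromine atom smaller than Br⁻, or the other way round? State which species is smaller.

Forming Br⁻ adds 1 electron to Br. More electron–electron repulsion in the same shell, with unchanged nuclear charge, lets the cloud expand.
An anion is larger than its parent atom: Br⁻ > Br.

Br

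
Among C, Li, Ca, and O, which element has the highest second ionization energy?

Li

After 1 electron has been removed, what remains? C⁺ still has 3 valence electrons; Li⁺ is the bare [He] core; Ca⁺ still has 1 valence electron; O⁺ still has 5 valence electrons.
Pulling an electron out of a noble-gas core costs far more than removing a remaining valence electron, so Li sits at the high end of IE_2.
Valence configurations: C⁺ [He]2s²2p¹, Ca⁺ [Ar]4s¹, O⁺ [He]2s²2p³.
The numbers (kJ/mol): C 2353, Li 7298, Ca 1145, O 3388.
So the second ionization energies run Ca < C < O < Li.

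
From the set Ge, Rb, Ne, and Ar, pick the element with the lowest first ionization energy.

Rb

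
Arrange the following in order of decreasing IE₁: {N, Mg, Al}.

N > Mg > Al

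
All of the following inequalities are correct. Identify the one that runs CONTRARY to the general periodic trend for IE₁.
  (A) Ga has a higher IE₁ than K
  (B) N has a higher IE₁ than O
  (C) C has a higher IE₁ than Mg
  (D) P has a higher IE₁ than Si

(B)

The general trend: IE₁ increases across a period and decreases down a group.
(A) Ga (period 4, group 13) vs K (period 4, group 1): the stated order agrees with the simple trend.
(B) N (period 2, group 15) vs O (period 2, group 16): the stated order contradicts the simple trend.
(C) C (period 2, group 14) vs Mg (period 3, group 2): the stated order agrees with the simple trend.
(D) P (period 3, group 15) vs Si (period 3, group 14): the stated order agrees with the simple trend.
The exception is (B): pairing an electron in O's 2p⁴ costs repulsion energy, so O ionizes more easily than half-filled N (2p³).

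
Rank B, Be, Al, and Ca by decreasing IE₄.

After 3 electrons have been removed, what remains? B³⁺ is the bare [He] core; Be³⁺ is already 1 electron into the core; Al³⁺ is the bare [Ne] core; Ca³⁺ is already 1 electron into the core.
All of these are removing an electron from a noble-gas core or deeper; the smaller core (lower principal quantum number) is held far more tightly, and within a period the higher nuclear charge binds the same core more tightly.
Approximate IE_4 values (kJ/mol): B 25026, Be 21007, Al 11577, Ca 6491.
Overall IE_4 order: Ca < Al < Be < B.

B > Be > Al > Ca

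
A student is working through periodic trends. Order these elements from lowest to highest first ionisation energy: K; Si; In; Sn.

K < In < Sn < Si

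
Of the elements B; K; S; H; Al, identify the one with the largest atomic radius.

K

H is in period 1, group 1; B is in period 2, group 13; Al is in period 3, group 13; S is in period 3, group 16; K is in period 4, group 1.
Atomic radius shrinks across a period as nuclear charge pulls the same shell inward, and grows down a group as new shells are added.
Here both period and group differ, so the two effects have to be weighed against each other.
B > H: the two effects oppose for this pair; the down-group effect wins (85 vs 32 pm).
S > B: the two effects oppose for this pair; the down-group effect wins (103 vs 85 pm).
Al > S: both are in period 3; the period trend gives Al the larger value.
K > Al: both effects reinforce here, so K is clearly the larger of the two.
For reference (pm): H 32, B 85, Al 126, S 103, K 196.
The largest atomic radius among these belongs to K.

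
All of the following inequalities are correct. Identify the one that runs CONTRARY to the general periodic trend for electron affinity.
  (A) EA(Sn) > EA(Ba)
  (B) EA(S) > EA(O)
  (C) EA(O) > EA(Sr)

(B)

The general trend: electron affinity increases across a period and decreases down a group.
(A) Sn (period 5, group 14) vs Ba (period 6, group 2): the stated order agrees with the simple trend.
(B) S (period 3, group 16) vs O (period 2, group 16): the stated order contradicts the simple trend.
(C) O (period 2, group 16) vs Sr (period 5, group 2): the stated order agrees with the simple trend.
The exception is (B): the compact 2p subshell of O repels the added electron more than S's larger 3p does.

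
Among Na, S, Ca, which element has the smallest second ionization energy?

Ca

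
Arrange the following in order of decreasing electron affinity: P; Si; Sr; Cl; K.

Cl > Si > P > K > Sr

EA tends to increase across a period and decrease down a group, though the pattern is less regular than for IE or radius.
These span different periods and groups, so the two trends combine.
K > Sr: period and group pull opposite ways; the down-group shift dominates (48 vs 5 kJ/mol).
P > K: both effects reinforce here, so P is clearly the higher of the two.
Si > P: this pair runs against the simple trend — see the exception note.
Cl > Si: Cl lies to the right of Si in period 3, so the across-period effect alone puts Cl higher.
Note the exception: Si has a higher electron affinity than P, contrary to the simple trend — adding an electron to P's half-filled 3p³ is unfavourable, so Si (3p²) has the more exothermic EA.
For reference (kJ/mol): Si 134, P 72, Cl 349, K 48, Sr 5.
So from highest to lowest: Cl > Si > P > K > Sr.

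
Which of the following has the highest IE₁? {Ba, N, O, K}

N

N is in period 2, group 15; O is in period 2, group 16; K is in period 4, group 1; Ba is in period 6, group 2.
IE₁ increases left→right with effective nuclear charge and decreases top→bottom as the valence shell moves farther out.
Neither a single period nor a single group — weigh both effects.
Ba > K: period and group pull opposite ways; the across-period shift dominates (503 vs 419 kJ/mol).
O > Ba: relative to Ba, both the across-period and down-group shifts push O's first ionization energy up.
N > O: this pair runs against the simple trend — see the exception note.
Note the exception: N has a higher first ionization energy than O, contrary to the simple trend — pairing an electron in O's 2p⁴ costs repulsion energy, so O ionizes more easily than half-filled N (2p³).
Approximate values (kJ/mol): N 1402, O 1314, K 419, Ba 503.
The highest IE₁ among these belongs to N.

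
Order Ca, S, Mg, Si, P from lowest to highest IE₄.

After 3 electrons have been removed, what remains? Ca³⁺ is already 1 electron into the core; S³⁺ still has 3 valence electrons; Mg³⁺ is already 1 electron into the core; Si³⁺ still has 1 valence electron; P³⁺ still has 2 valence electrons.
Breaking into a closed-shell core is much more expensive than removing a leftover valence electron — Ca and Mg have the largest IE_4 here.
Valence configurations: S³⁺ [Ne]3s²3p¹, Si³⁺ [Ne]3s¹, P³⁺ [Ne]3s².
S³⁺ loses a lone 3p electron whereas P³⁺ must break into a filled 3s² pair, so IE_4(P) > IE_4(S) even though S has the higher nuclear charge.
The numbers (kJ/mol): Ca 6491, S 4556, Mg 10543, Si 4356, P 4964.
Overall IE_4 order: Si < S < P < Ca < Mg.

Si, S, P, Ca, Mg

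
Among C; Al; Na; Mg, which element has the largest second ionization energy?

After 1 electron has been removed, what remains? C⁺ still has 3 valence electrons; Al⁺ still has 2 valence electrons; Na⁺ is the bare [Ne] core; Mg⁺ still has 1 valence electron.
Core electrons are held far more tightly than valence electrons, so Na tops the IE_2 order.
Valence configurations: C⁺ [He]2s²2p¹, Al⁺ [Ne]3s², Mg⁺ [Ne]3s¹.
Tabulated IE_2 (kJ/mol): C 2353, Al 1817, Na 4562, Mg 1451.
Overall IE_2 order: Mg < Al < C < Na.

Na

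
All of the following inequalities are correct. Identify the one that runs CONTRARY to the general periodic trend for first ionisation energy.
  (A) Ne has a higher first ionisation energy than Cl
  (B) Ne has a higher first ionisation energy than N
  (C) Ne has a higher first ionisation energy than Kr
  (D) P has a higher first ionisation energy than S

(D)

The general trend: first ionisation energy increases across a period and decreases down a group.
(A) Ne (period 2, group 18) vs Cl (period 3, group 17): the stated order agrees with the simple trend.
(B) Ne (period 2, group 18) vs N (period 2, group 15): the stated order agrees with the simple trend.
(C) Ne (period 2, group 18) vs Kr (period 4, group 18): the stated order agrees with the simple trend.
(D) P (period 3, group 15) vs S (period 3, group 16): the stated order contradicts the simple trend.
The exception is (D): S (3p⁴) ionizes more easily than half-filled P (3p³) because the paired 3p electron in S is pushed out by e⁻–e⁻ repulsion.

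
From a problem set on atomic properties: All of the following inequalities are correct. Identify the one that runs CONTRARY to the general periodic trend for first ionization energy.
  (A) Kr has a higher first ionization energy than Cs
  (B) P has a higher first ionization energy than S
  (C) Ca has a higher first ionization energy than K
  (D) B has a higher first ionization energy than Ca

The general trend: first ionization energy increases across a period and decreases down a group.
(A) Kr (period 4, group 18) vs Cs (period 6, group 1): the stated order agrees with the simple trend.
(B) P (period 3, group 15) vs S (period 3, group 16): the stated order contradicts the simple trend.
(C) Ca (period 4, group 2) vs K (period 4, group 1): the stated order agrees with the simple trend.
(D) B (period 2, group 13) vs Ca (period 4, group 2): the stated order agrees with the simple trend.
The exception is (B): S (3p⁴) ionizes more easily than half-filled P (3p³) because the paired 3p electron in S is pushed out by e⁻–e⁻ repulsion.

(B)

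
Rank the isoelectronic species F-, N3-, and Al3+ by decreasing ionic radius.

N3- > F- > Al3+

All of these have 10 electrons, so size is governed by nuclear charge alone: the more protons, the stronger the pull on the same electron cloud, and the smaller the ion.
Nuclear charges: Al3+ (Z=13), F- (Z=9), N3- (Z=7).
Largest to smallest: N3- > F- > Al3+.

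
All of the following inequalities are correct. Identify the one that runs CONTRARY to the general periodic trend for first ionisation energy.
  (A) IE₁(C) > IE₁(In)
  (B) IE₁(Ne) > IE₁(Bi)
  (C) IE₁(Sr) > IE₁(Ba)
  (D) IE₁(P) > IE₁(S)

(D)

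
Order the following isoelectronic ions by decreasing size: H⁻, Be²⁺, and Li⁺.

H⁻ > Li⁺ > Be²⁺

All of these have 2 electrons, so size is governed by nuclear charge alone: the more protons, the stronger the pull on the same electron cloud, and the smaller the ion.
Nuclear charges: Be²⁺ (Z=4), Li⁺ (Z=3), H⁻ (Z=1).
Largest to smallest: H⁻ > Li⁺ > Be²⁺.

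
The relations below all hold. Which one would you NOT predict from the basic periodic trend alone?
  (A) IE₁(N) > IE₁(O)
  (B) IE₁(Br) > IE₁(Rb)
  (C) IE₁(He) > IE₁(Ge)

(A)

The general trend: first ionisation energy increases across a period and decreases down a group.
(A) N (period 2, group 15) vs O (period 2, group 16): the stated order contradicts the simple trend.
(B) Br (period 4, group 17) vs Rb (period 5, group 1): the stated order agrees with the simple trend.
(C) He (period 1, group 18) vs Ge (period 4, group 14): the stated order agrees with the simple trend.
The exception is (A): pairing an electron in O's 2p⁴ costs repulsion energy, so O ionizes more easily than half-filled N (2p³).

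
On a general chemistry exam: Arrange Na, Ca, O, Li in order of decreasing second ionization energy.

Li > Na > O > Ca

Consider each +1 ion: Na⁺ is the bare [Ne] core; Ca⁺ still has 1 valence electron; O⁺ still has 5 valence electrons; Li⁺ is the bare [He] core.
Core electrons are held far more tightly than valence electrons, so Na and Li top the IE_2 order.
Valence configurations: Ca⁺ [Ar]4s¹, O⁺ [He]2s²2p³.
The numbers (kJ/mol): Na 4562, Ca 1145, O 3388, Li 7298.
Overall IE_2 order: Ca < O < Na < Li.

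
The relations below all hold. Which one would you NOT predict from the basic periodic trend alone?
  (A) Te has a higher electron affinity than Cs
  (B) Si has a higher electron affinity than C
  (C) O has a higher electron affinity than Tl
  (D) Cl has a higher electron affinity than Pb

(B)

The general trend: electron affinity increases across a period and decreases down a group.
(A) Te (period 5, group 16) vs Cs (period 6, group 1): the stated order agrees with the simple trend.
(B) Si (period 3, group 14) vs C (period 2, group 14): the stated order contradicts the simple trend.
(C) O (period 2, group 16) vs Tl (period 6, group 13): the stated order agrees with the simple trend.
(D) Cl (period 3, group 17) vs Pb (period 6, group 14): the stated order agrees with the simple trend.
The exception is (B): Si's larger, more diffuse 3p orbitals accept an added electron slightly more readily than C's compact 2p.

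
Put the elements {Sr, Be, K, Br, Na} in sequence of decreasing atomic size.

K > Sr > Na > Br > Be

Be is in period 2, group 2; Na is in period 3, group 1; K is in period 4, group 1; Br is in period 4, group 17; Sr is in period 5, group 2.
Atomic radius shrinks across a period as nuclear charge pulls the same shell inward, and grows down a group as new shells are added.
Here both period and group differ, so the two effects have to be weighed against each other.
Br > Be: the two effects oppose for this pair; the down-group effect wins (114 vs 102 pm).
Na > Br: period and group pull opposite ways; the across-period shift dominates (155 vs 114 pm).
Sr > Na: period and group pull opposite ways; the down-group shift dominates (185 vs 155 pm).
K > Sr: period and group pull opposite ways; the across-period shift dominates (196 vs 185 pm).
For reference (pm): Be 102, Na 155, K 196, Br 114, Sr 185.
So from largest to smallest: K > Sr > Na > Br > Be.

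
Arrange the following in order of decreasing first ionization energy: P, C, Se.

C > P > Se

C is in period 2, group 14; P is in period 3, group 15; Se is in period 4, group 16.
First ionization energy rises across a period (greater Z_eff holds electrons more tightly) and falls down a group (valence electrons are farther from the nucleus).
These sit on a diagonal, where the across-period and down-group effects partly cancel.
P > Se: the two effects oppose for this pair; the down-group effect wins (1012 vs 941 kJ/mol).
C > P: the two effects oppose for this pair; the down-group effect wins (1086 vs 1012 kJ/mol).
Approximate values (kJ/mol): C 1086, P 1012, Se 941.
So from highest to lowest: C > P > Se.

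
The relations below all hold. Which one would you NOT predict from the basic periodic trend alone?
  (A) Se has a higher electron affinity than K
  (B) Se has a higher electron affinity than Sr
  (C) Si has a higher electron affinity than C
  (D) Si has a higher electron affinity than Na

The general trend: electron affinity increases across a period and decreases down a group.
(A) Se (period 4, group 16) vs K (period 4, group 1): the stated order agrees with the simple trend.
(B) Se (period 4, group 16) vs Sr (period 5, group 2): the stated order agrees with the simple trend.
(C) Si (period 3, group 14) vs C (period 2, group 14): the stated order contradicts the simple trend.
(D) Si (period 3, group 14) vs Na (period 3, group 1): the stated order agrees with the simple trend.
The exception is (C): Si's larger, more diffuse 3p orbitals accept an added electron slightly more readily than C's compact 2p.

(C)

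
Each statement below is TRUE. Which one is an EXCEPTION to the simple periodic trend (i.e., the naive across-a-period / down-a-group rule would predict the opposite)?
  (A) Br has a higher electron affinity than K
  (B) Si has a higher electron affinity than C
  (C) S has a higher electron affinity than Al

The general trend: electron affinity increases across a period and decreases down a group.
(A) Br (period 4, group 17) vs K (period 4, group 1): the stated order agrees with the simple trend.
(B) Si (period 3, group 14) vs C (period 2, group 14): the stated order contradicts the simple trend.
(C) S (period 3, group 16) vs Al (period 3, group 13): the stated order agrees with the simple trend.
The exception is (B): Si's larger, more diffuse 3p orbitals accept an added electron slightly more readily than C's compact 2p.

(B)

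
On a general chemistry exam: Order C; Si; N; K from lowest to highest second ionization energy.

Si < C < N < K

The second ionization energy removes an electron from the +1 ion. For each element: C⁺ still has 3 valence electrons; Si⁺ still has 3 valence electrons; N⁺ still has 4 valence electrons; K⁺ is the bare [Ar] core.
Pulling an electron out of a noble-gas core costs far more than removing a remaining valence electron, so K sits at the high end of IE_2.
Valence configurations: C⁺ [He]2s²2p¹, Si⁺ [Ne]3s²3p¹, N⁺ [He]2s²2p².
Tabulated IE_2 (kJ/mol): C 2353, Si 1577, N 2856, K 3052.
Putting it together, IE_2: Si < C < N < K.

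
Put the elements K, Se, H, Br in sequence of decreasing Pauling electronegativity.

H is in period 1, group 1; K is in period 4, group 1; Se is in period 4, group 16; Br is in period 4, group 17.
Smaller atoms with higher effective nuclear charge are more electronegative.
Neither a single period nor a single group — weigh both effects.
H > K: H sits above K in group 1, so the down-group effect alone puts H higher.
Se > H: period and group pull opposite ways; the across-period shift dominates (2.55 vs 2.20).
Br > Se: both are in period 4; the period trend gives Br the larger value.
For reference (Pauling): H 2.20, K 0.82, Se 2.55, Br 2.96.
So from highest to lowest: Br > Se > H > K.

Br > Se > H > K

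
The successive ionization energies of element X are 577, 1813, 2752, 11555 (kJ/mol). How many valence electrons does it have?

3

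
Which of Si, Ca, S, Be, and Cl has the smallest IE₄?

Si

Consider each +3 ion: Si³⁺ still has 1 valence electron; Ca³⁺ is already 1 electron into the core; S³⁺ still has 3 valence electrons; Be³⁺ is already 1 electron into the core; Cl³⁺ still has 4 valence electrons.
Pulling an electron out of a noble-gas core costs far more than removing a remaining valence electron, so Ca and Be sit at the high end of IE_4.
Valence configurations: Si³⁺ [Ne]3s¹, S³⁺ [Ne]3s²3p¹, Cl³⁺ [Ne]3s²3p².
Tabulated IE_4 (kJ/mol): Si 4356, Ca 6491, S 4556, Be 21007, Cl 5159.
Hence IE_4: Si < S < Cl < Ca < Be.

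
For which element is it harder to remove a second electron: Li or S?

Li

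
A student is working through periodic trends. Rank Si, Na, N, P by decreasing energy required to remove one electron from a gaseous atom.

N > P > Si > Na

Across a period the outer electron is held more tightly (higher IE₁); down a group it sits in a higher shell, more shielded, and comes off more easily.
Here both period and group differ, so the two effects have to be weighed against each other.
Si > Na: Si lies to the right of Na in period 3, so the across-period effect alone puts Si higher.
P > Si: P lies to the right of Si in period 3, so the across-period effect alone puts P higher.
N > P: they share group 15; the group trend gives N the larger value.
Approximate values (kJ/mol): N 1402, Na 496, Si 786, P 1012.
So from highest to lowest: N > P > Si > Na.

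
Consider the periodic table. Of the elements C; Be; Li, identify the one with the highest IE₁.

C

IE₁ increases left→right with effective nuclear charge and decreases top→bottom as the valence shell moves farther out.
All lie in period 2, so first ionization energy increases left to right.
The highest IE₁ among these belongs to C.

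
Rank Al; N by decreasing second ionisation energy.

N > Al

The second ionization energy removes an electron from the +1 ion. For each element: Al⁺ still has 2 valence electrons; N⁺ still has 4 valence electrons.
All are still removing valence electrons, so compare the +1 ions as you would atoms: IE_2 generally rises across a period (higher Z_eff) and falls down a group (larger shell), subject to the usual subshell exceptions.
Valence configurations: Al⁺ [Ne]3s², N⁺ [He]2s²2p².
Tabulated IE_2 (kJ/mol): Al 1817, N 2856.
So the second ionization energies run Al < N.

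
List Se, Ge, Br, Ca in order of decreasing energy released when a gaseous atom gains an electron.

Br > Se > Ge > Ca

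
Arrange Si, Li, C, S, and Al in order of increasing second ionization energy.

IE_2 is the cost of taking one more electron from the +1 cation: Si⁺ still has 3 valence electrons; Li⁺ is the bare [He] core; C⁺ still has 3 valence electrons; S⁺ still has 5 valence electrons; Al⁺ still has 2 valence electrons.
Pulling an electron out of a noble-gas core costs far more than removing a remaining valence electron, so Li sits at the high end of IE_2.
Valence configurations: Si⁺ [Ne]3s²3p¹, C⁺ [He]2s²2p¹, S⁺ [Ne]3s²3p³, Al⁺ [Ne]3s².
Si⁺ loses a lone 3p electron whereas Al⁺ must break into a filled 3s² pair, so IE_2(Al) > IE_2(Si) even though Si has the higher nuclear charge.
Tabulated IE_2 (kJ/mol): Si 1577, Li 7298, C 2353, S 2252, Al 1817.
Hence IE_2: Si < Al < S < C < Li.

Si < Al < S < C < Li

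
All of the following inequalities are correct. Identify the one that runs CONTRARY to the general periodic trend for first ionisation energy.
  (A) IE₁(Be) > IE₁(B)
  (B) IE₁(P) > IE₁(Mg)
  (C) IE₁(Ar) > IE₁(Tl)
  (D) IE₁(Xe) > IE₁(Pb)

The general trend: first ionisation energy increases across a period and decreases down a group.
(A) Be (period 2, group 2) vs B (period 2, group 13): the stated order contradicts the simple trend.
(B) P (period 3, group 15) vs Mg (period 3, group 2): the stated order agrees with the simple trend.
(C) Ar (period 3, group 18) vs Tl (period 6, group 13): the stated order agrees with the simple trend.
(D) Xe (period 5, group 18) vs Pb (period 6, group 14): the stated order agrees with the simple trend.
The exception is (A): removing B's lone 2p electron is easier than breaking Be's filled 2s².

(A)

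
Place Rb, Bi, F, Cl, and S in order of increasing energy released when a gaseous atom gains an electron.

Rb < Bi < S < F < Cl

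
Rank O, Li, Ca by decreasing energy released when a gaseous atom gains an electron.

Li is in period 2, group 1; O is in period 2, group 16; Ca is in period 4, group 2.
EA tends to increase across a period and decrease down a group, though the pattern is less regular than for IE or radius.
These span different periods and groups, so the two trends combine.
Li > Ca: the two effects oppose for this pair; the down-group effect wins (60 vs 2 kJ/mol).
O > Li: both are in period 2; the period trend gives O the larger value.
For reference (kJ/mol): Li 60, O 141, Ca 2.
So from highest to lowest: O > Li > Ca.

O, Li, Ca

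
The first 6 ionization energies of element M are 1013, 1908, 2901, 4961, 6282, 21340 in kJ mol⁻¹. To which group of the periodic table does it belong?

Group 15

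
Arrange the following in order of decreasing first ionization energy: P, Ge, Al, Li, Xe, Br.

Xe > Br > P > Ge > Al > Li

Li is in period 2, group 1; Al is in period 3, group 13; P is in period 3, group 15; Ge is in period 4, group 14; Br is in period 4, group 17; Xe is in period 5, group 18.
IE₁ increases left→right with effective nuclear charge and decreases top→bottom as the valence shell moves farther out.
Neither a single period nor a single group — weigh both effects.
Al > Li: the two effects oppose for this pair; the across-period effect wins (578 vs 520 kJ/mol).
Ge > Al: the two effects oppose for this pair; the across-period effect wins (762 vs 578 kJ/mol).
P > Ge: relative to Ge, both the across-period and down-group shifts push P's first ionization energy up.
Br > P: the two effects oppose for this pair; the across-period effect wins (1140 vs 1012 kJ/mol).
Xe > Br: period and group pull opposite ways; the across-period shift dominates (1170 vs 1140 kJ/mol).
Approximate values (kJ/mol): Li 520, Al 578, P 1012, Ge 762, Br 1140, Xe 1170.
So from highest to lowest: Xe > Br > P > Ge > Al > Li.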